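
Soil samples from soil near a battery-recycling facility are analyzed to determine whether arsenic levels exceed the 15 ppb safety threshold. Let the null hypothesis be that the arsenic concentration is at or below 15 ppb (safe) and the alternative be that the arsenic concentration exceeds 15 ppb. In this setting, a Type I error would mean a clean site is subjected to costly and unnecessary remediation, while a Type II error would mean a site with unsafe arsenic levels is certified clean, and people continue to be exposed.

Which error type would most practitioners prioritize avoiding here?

Type II error

The Type II consequence (a site with unsafe arsenic levels is certified clean, and people continue to be exposed) is more severe than the Type I consequence (a clean site is subjected to costly and unnecessary remediation).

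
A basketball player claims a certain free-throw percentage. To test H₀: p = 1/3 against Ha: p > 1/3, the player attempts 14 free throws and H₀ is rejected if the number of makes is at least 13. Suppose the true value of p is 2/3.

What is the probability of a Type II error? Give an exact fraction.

Under the alternative p = 2/3, K ~ Binomial(14, 2/3); β is the probability the test does not reject, P(K < 13).
Adding the binomial probabilities P(K=0)+…+P(K=12) at p = 2/3 gives 4651897/4782969.

4651897/4782969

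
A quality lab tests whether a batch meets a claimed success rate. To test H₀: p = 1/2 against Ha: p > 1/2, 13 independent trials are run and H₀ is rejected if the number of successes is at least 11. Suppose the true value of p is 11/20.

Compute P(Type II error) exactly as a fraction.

Under the alternative p = 11/20, Y ~ Binomial(13, 11/20); β is the probability the test does not reject, P(Y < 11).
Summing C(13,j)·(11/20)^j·(9/20)^{13-j} for j = 0..10 gives 39857841016429707/40960000000000000.

39857841016429707/40960000000000000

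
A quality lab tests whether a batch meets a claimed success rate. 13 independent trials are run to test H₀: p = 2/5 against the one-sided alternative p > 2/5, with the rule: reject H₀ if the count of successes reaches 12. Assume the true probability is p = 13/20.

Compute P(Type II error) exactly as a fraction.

9937124893407747/10240000000000000

β = P(fail to reject H₀ | Ha true) = P(Y ≤ 11 | p = 13/20), Y ~ Binomial(13, 13/20).
Adding the binomial probabilities P(Y=0)+…+P(Y=11) at p = 13/20 gives 9937124893407747/10240000000000000.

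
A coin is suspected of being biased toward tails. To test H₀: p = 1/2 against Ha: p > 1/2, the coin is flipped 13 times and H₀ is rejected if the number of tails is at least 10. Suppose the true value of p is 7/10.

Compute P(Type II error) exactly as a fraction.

Under the alternative p = 7/10, K ~ Binomial(13, 7/10); β is the probability the test does not reject, P(K < 10).
Summing C(13,j)·(7/10)^j·(3/10)^{13-j} for j = 0..9 gives 579394354239/1000000000000.

579394354239/1000000000000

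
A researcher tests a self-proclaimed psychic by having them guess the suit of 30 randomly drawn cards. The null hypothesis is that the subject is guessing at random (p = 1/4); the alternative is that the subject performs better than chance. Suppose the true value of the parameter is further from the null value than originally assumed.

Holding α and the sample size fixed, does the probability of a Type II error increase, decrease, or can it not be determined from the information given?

A bigger departure from H₀ is easier for the test to detect, so it fails to reject less often.

It decreases.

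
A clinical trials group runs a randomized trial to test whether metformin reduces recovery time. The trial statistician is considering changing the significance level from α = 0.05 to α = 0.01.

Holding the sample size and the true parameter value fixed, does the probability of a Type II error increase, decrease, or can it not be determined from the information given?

It increases.

Lowering α raises the bar for rejection; under Ha, the test now fails to reject on outcomes it previously would have rejected.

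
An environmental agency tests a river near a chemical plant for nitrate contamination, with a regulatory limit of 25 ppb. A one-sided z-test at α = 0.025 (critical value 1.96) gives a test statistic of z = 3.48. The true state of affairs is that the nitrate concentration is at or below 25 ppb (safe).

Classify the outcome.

The conventional null hypothesis is that the nitrate concentration is at or below 25 ppb (safe).
Since z = 3.48 > z* = 1.96, H₀ is rejected.
H₀ is true (actually the nitrate concentration is at or below 25 ppb (safe)).
Rejecting a true H₀ is a Type I error.

Type I error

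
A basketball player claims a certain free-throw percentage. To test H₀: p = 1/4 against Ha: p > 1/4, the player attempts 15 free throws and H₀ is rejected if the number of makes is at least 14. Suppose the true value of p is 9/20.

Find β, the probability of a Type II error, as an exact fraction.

A Type II error is failing to reject when Ha holds: with p = 9/20, β = P(S ≤ 13).
Adding the binomial probabilities P(S=0)+…+P(S=13) at p = 9/20 gives 16382009719056418393/16384000000000000000.

16382009719056418393/16384000000000000000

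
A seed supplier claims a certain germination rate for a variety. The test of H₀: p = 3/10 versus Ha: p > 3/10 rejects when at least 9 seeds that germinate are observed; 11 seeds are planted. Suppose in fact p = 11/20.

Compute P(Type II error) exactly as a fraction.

A Type II error is failing to reject when Ha holds: with p = 11/20, β = P(S ≤ 8).
Summing C(11,j)·(11/20)^j·(9/20)^{11-j} for j = 0..8 gives 38288445266097/40960000000000.

38288445266097/40960000000000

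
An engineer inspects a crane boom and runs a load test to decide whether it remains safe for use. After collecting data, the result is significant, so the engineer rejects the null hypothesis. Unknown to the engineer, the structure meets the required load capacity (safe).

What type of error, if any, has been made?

The conventional null hypothesis here is that the structure meets the required load capacity (safe).
H₀ was rejected, but H₀ is actually true.
Rejecting a true null hypothesis is a Type I error (false positive).

Type I error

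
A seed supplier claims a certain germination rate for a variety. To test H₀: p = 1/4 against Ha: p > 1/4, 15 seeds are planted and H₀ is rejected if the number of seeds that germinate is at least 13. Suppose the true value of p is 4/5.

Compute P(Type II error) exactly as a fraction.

18370873741/30517578125

β = P(fail to reject H₀ | Ha true) = P(S ≤ 12 | p = 4/5), S ~ Binomial(15, 4/5).
Summing C(15,j)·(4/5)^j·(1/5)^{15-j} for j = 0..12 gives 18370873741/30517578125.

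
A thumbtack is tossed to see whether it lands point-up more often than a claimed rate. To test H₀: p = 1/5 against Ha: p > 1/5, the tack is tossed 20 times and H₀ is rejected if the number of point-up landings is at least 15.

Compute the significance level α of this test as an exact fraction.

Under H₀, X ~ Binomial(20, 1/5), and α = P(X ≥ 15).
Summing C(20,j)(1/5)^j(4/5)^{20−j} for j = 15,…,20 gives 17192497/95367431640625.

17192497/95367431640625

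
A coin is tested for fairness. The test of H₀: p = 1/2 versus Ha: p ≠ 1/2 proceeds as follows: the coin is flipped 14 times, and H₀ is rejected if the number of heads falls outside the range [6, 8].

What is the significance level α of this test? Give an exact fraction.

3473/8192

α = P(Y ≤ 5 or Y ≥ 9 | p = 1/2), Y ~ Binomial(14, 1/2).
Each tail has probability (1 + 14 + 91 + 364 + 1001 + 2002)/16384; doubling gives α = 6946/16384 = 3473/8192.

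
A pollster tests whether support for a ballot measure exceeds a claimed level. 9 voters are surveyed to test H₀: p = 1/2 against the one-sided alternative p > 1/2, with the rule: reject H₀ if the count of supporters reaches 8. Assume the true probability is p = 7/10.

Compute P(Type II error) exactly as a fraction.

Under the alternative p = 7/10, K ~ Binomial(9, 7/10); β is the probability the test does not reject, P(K < 8).
Adding the binomial probabilities P(K=0)+…+P(K=7) at p = 7/10 gives 401998383/500000000.

401998383/500000000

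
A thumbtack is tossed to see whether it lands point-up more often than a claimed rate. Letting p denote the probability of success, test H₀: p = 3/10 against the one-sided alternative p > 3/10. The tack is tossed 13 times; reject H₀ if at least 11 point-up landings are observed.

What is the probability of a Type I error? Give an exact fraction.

90876411/1250000000000

The Type I error probability is α = P(S ≥ 11) computed under H₀, where S ~ Binomial(13, 3/10).
Adding the binomial terms for j = 11 through 13 with p = 3/10 yields 90876411/1250000000000.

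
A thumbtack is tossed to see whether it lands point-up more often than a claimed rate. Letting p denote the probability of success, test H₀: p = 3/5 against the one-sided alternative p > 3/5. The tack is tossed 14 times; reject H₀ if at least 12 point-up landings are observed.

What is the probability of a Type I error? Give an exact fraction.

242868537/6103515625

The Type I error probability is α = P(Y ≥ 12) computed under H₀, where Y ~ Binomial(14, 3/5).
P(Y ≥ 12) = Σ_{j=12}^{14} C(14,j)·(3/5)^j·(2/5)^{14-j} = 242868537/6103515625.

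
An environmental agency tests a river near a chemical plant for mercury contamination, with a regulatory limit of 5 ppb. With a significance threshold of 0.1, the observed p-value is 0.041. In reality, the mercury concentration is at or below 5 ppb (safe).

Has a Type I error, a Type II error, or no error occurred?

Type I error

The conventional null hypothesis is that the mercury concentration is at or below 5 ppb (safe).
Since p = 0.041 < α = 0.1, H₀ is rejected.
H₀ is true (actually the mercury concentration is at or below 5 ppb (safe)).
Rejecting a true H₀ is a Type I error.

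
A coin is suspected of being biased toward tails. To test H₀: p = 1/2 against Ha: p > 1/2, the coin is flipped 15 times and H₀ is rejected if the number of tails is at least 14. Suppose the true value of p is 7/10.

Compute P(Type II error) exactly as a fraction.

241183100052963/250000000000000

β = P(fail to reject H₀ | Ha true) = P(S ≤ 13 | p = 7/10), S ~ Binomial(15, 7/10).
Summing C(15,j)·(7/10)^j·(3/10)^{15-j} for j = 0..13 gives 241183100052963/250000000000000.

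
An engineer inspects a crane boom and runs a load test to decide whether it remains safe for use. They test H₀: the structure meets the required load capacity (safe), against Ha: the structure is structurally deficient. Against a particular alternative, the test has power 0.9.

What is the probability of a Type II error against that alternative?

0.1

Power = 1 − β, so β = 1 − 0.9 = 0.1.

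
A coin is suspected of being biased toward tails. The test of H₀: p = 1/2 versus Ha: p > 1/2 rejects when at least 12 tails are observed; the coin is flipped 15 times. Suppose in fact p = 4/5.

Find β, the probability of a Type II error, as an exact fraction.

10737240461/30517578125

β = P(fail to reject H₀ | Ha true) = P(S ≤ 11 | p = 4/5), S ~ Binomial(15, 4/5).
Summing C(15,j)·(4/5)^j·(1/5)^{15-j} for j = 0..11 gives 10737240461/30517578125.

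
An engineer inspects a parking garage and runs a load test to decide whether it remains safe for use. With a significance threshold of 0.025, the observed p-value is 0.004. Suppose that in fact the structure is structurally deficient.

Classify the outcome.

The conventional null hypothesis is that the structure meets the required load capacity (safe).
Since p = 0.004 < α = 0.025, H₀ is rejected.
H₀ is false (actually the structure is structurally deficient).
The decision matches the true state — no error.

Neither — the decision is correct.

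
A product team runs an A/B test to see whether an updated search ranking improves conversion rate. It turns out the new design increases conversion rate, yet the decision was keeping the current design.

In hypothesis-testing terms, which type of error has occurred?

The null hypothesis here is that the new design has no effect on conversion rate.
'Keeping the current design' corresponds to failing to reject H₀.
H₀ was not rejected but H₀ is false — a Type II error (false negative).

Type II error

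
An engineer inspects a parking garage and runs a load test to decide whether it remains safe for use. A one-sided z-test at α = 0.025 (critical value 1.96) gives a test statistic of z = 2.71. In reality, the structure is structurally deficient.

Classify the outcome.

The conventional null hypothesis is that the structure meets the required load capacity (safe).
Since z = 2.71 > z* = 1.96, H₀ is rejected.
H₀ is false (actually the structure is structurally deficient).
The decision matches the true state — no error.

Neither — the decision is correct.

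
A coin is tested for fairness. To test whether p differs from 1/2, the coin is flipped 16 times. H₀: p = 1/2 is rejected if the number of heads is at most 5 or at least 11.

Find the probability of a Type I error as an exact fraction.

6885/32768

α = P(X ≤ 5 or X ≥ 11 | p = 1/2), X ~ Binomial(16, 1/2).
By symmetry, α = 2·P(X ≤ 5) = 2·(1 + 16 + 120 + 560 + 1820 + 4368)/65536 = 13770/65536 = 6885/32768.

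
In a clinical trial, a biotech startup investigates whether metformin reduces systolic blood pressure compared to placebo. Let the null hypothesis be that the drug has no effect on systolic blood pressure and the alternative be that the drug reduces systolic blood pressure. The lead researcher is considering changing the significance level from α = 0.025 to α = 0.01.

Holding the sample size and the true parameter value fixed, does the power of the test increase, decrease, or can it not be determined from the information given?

It decreases.

Tightening α shrinks the rejection region. When Ha holds, fewer sample outcomes clear the stricter threshold, so more fall in the acceptance region.
Since power = 1 − β and β increases, power decreases.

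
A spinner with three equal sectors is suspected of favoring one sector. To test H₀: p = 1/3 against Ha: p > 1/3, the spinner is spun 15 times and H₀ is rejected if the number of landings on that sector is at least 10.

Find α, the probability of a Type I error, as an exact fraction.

α = P(reject H₀ | H₀ true) = P(X ≥ 10 | p = 1/3), with X ~ Binomial(15, 1/3).
P(X ≥ 10) = Σ_{j=10}^{15} C(15,j)·(1/3)^j·(2/3)^{15-j} = 122027/14348907.

122027/14348907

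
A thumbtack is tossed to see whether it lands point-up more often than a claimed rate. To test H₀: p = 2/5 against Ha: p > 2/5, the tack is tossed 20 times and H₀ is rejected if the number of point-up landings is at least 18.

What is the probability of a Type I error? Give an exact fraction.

The Type I error probability is α = P(S ≥ 18) computed under H₀, where S ~ Binomial(20, 2/5).
Adding the binomial terms for j = 18 through 20 with p = 2/5 yields 480772096/95367431640625.

480772096/95367431640625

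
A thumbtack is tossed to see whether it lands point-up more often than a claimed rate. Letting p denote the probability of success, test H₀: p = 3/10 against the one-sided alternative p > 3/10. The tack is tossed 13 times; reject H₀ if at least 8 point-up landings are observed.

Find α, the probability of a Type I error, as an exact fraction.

45557031771/2500000000000

The Type I error probability is α = P(X ≥ 8) computed under H₀, where X ~ Binomial(13, 3/10).
P(X ≥ 8) = Σ_{j=8}^{13} C(13,j)·(3/10)^j·(7/10)^{13-j} = 45557031771/2500000000000.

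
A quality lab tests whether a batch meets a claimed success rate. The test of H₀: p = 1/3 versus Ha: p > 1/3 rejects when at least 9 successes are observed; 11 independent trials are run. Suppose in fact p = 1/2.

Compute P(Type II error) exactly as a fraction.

1981/2048

β = P(fail to reject H₀ | Ha true) = P(X ≤ 8 | p = 1/2), X ~ Binomial(11, 1/2).
Equivalently, β = 1 − P(X ≥ 9) = 1981/2048.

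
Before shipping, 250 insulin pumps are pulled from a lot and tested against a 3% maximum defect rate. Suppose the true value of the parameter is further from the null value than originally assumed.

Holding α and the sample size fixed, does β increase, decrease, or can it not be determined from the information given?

It decreases.

A bigger departure from H₀ is easier for the test to detect, so it fails to reject less often.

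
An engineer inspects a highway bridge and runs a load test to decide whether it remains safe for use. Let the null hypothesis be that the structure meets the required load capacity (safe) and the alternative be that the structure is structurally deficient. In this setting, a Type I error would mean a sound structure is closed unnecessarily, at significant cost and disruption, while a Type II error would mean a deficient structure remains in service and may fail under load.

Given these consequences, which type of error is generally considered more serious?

The Type II consequence (a deficient structure remains in service and may fail under load) is more severe than the Type I consequence (a sound structure is closed unnecessarily, at significant cost and disruption).

Type II error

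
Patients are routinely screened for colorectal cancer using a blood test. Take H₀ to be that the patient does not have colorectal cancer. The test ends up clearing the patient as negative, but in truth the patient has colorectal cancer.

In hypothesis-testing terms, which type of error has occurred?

Type II error

'Clearing the patient as negative' corresponds to failing to reject H₀.
H₀ was not rejected but H₀ is false — a Type II error (false negative).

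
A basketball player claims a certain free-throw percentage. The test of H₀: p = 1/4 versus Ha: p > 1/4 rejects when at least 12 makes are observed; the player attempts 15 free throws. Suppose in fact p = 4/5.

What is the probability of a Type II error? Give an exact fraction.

10737240461/30517578125

β = P(fail to reject H₀ | Ha true) = P(Y ≤ 11 | p = 4/5), Y ~ Binomial(15, 4/5).
Equivalently, β = 1 − P(Y ≥ 12) = 10737240461/30517578125.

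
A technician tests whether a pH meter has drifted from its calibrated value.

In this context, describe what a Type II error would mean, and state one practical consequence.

With the conventional null hypothesis that the instrument is correctly calibrated:
A Type II error is failing to reject H₀ when H₀ is false.
Here that means leaving the instrument in service when actually the instrument has drifted out of calibration.

A Type II error would mean concluding that the instrument is correctly calibrated (or at least failing to establish that the instrument has drifted out of calibration) when in fact the instrument has drifted out of calibration. Consequence: an out-of-calibration instrument continues producing bad measurements.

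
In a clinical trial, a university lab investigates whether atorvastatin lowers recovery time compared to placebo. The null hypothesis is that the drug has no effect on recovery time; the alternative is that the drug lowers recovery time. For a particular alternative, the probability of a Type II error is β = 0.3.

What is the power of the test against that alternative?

Power = 1 − β = 1 − 0.3 = 0.7.

0.7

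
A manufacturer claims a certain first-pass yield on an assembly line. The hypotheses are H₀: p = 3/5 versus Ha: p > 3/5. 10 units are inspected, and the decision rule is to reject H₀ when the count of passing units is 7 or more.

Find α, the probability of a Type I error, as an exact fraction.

3733209/9765625

α = P(reject H₀ | H₀ true) = P(K ≥ 7 | p = 3/5), with K ~ Binomial(10, 3/5).
Summing C(10,j)(3/5)^j(2/5)^{10−j} for j = 7,…,10 gives 3733209/9765625.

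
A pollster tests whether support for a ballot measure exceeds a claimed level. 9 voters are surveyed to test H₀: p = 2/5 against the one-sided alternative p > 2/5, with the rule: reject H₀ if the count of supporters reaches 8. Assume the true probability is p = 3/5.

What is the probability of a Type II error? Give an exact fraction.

A Type II error is failing to reject when Ha holds: with p = 3/5, β = P(S ≤ 7).
Summing C(9,j)·(3/5)^j·(2/5)^{9-j} for j = 0..7 gives 1815344/1953125.

1815344/1953125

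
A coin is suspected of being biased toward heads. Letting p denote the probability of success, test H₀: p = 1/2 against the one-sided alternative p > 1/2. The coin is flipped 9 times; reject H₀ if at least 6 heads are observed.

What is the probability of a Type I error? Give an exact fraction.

65/256

α = P(reject H₀ | H₀ true) = P(S ≥ 6 | p = 1/2), with S ~ Binomial(9, 1/2).
That's C(9,6) + C(9,7) + C(9,8) + C(9,9) over 2^9, i.e. (84 + 36 + 9 + 1)/512 = 130/512 = 65/256.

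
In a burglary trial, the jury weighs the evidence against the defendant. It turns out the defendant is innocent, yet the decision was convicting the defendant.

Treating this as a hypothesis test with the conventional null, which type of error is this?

Type I error

The null hypothesis here is that the defendant is innocent.
'Convicting the defendant' corresponds to rejecting H₀.
H₀ was rejected but H₀ is true — a Type I error (false positive).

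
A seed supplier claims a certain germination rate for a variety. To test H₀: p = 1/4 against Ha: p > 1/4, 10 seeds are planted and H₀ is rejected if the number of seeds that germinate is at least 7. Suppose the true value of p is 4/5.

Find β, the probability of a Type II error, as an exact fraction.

1180409/9765625

A Type II error is failing to reject when Ha holds: with p = 4/5, β = P(S ≤ 6).
Adding the binomial probabilities P(S=0)+…+P(S=6) at p = 4/5 gives 1180409/9765625.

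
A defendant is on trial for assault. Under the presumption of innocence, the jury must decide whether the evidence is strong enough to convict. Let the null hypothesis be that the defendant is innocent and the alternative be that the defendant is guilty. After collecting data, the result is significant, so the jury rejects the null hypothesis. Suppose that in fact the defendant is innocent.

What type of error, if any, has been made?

Type I error

H₀ was rejected, but H₀ is actually true.
Rejecting a true null hypothesis is a Type I error (false positive).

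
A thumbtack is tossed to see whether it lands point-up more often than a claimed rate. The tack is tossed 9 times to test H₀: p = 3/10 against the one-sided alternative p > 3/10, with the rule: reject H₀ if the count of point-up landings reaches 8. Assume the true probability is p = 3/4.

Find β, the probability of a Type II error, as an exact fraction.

Under the alternative p = 3/4, K ~ Binomial(9, 3/4); β is the probability the test does not reject, P(K < 8).
Summing C(9,j)·(3/4)^j·(1/4)^{9-j} for j = 0..7 gives 45853/65536.

45853/65536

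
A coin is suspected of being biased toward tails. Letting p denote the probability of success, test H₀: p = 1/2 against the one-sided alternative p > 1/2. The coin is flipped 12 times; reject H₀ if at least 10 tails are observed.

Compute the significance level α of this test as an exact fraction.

The Type I error probability is α = P(X ≥ 10) computed under H₀, where X ~ Binomial(12, 1/2).
That's C(12,10) + C(12,11) + C(12,12) over 2^12, i.e. (66 + 12 + 1)/4096 = 79/4096.

79/4096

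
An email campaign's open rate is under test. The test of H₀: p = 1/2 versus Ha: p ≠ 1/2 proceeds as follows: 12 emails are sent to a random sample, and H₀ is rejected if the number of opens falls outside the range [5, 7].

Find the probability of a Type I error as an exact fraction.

397/1024

The significance level is the null-hypothesis probability of the rejection region {≤4} ∪ {≥8}.
Each tail has probability (1 + 12 + 66 + 220 + 495)/4096; doubling gives α = 1588/4096 = 397/1024.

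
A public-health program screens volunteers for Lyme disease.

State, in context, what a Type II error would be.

With the conventional null hypothesis that the patient does not have Lyme disease:
A Type II error is failing to reject H₀ when H₀ is false.
Here that means clearing the patient as negative when actually the patient has Lyme disease.

A Type II error would mean concluding that the patient does not have Lyme disease (or at least failing to establish that the patient has Lyme disease) when in fact the patient has Lyme disease.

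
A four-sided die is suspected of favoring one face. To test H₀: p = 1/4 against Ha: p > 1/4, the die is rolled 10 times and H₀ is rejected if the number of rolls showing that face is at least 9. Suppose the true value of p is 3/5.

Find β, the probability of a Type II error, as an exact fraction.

β = P(fail to reject H₀ | Ha true) = P(Y ≤ 8 | p = 3/5), Y ~ Binomial(10, 3/5).
Adding the binomial probabilities P(Y=0)+…+P(Y=8) at p = 3/5 gives 9312916/9765625.

9312916/9765625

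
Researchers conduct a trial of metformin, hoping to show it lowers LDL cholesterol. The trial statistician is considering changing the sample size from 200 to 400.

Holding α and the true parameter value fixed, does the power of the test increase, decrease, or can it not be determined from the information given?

Increasing n separates the H₀ and Ha sampling distributions, so under Ha fewer outcomes land in the acceptance region.
Since power = 1 − β and β decreases, power increases.

It increases.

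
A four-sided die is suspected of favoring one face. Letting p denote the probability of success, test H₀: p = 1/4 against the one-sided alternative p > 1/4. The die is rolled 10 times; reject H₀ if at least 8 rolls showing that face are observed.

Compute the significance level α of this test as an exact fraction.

109/262144

The Type I error probability is α = P(S ≥ 8) computed under H₀, where S ~ Binomial(10, 1/4).
Summing C(10,j)(1/4)^j(3/4)^{10−j} for j = 8,…,10 gives 109/262144.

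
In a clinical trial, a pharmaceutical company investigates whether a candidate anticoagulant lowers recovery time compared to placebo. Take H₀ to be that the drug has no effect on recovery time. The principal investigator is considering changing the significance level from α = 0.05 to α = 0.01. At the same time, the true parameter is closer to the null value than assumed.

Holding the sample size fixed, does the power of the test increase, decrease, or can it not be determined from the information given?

It decreases.

Lowering α raises the bar for rejection; under Ha, the test now fails to reject on outcomes it previously would have rejected. A smaller true effect puts the Ha sampling distribution closer to H₀, so more of it falls in the non-rejection region. Both changes push β in the same direction.
Since power = 1 − β and β increases, power decreases.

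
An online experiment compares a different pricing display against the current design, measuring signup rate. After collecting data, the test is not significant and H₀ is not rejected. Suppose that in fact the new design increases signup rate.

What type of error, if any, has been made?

Type II error

The conventional null hypothesis here is that the new design has no effect on signup rate.
H₀ was not rejected, but H₀ is actually false.
Failing to reject a false null hypothesis is a Type II error (false negative).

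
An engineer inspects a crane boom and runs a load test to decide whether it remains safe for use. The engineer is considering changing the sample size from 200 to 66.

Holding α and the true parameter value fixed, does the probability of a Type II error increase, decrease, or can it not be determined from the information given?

Reducing n widens both sampling distributions, so the test has less ability to distinguish Ha from H₀.

It increases.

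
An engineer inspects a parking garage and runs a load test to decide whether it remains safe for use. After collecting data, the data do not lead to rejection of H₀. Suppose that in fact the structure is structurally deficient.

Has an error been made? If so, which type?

The conventional null hypothesis here is that the structure meets the required load capacity (safe).
H₀ was not rejected, but H₀ is actually false.
Failing to reject a false null hypothesis is a Type II error (false negative).

Type II error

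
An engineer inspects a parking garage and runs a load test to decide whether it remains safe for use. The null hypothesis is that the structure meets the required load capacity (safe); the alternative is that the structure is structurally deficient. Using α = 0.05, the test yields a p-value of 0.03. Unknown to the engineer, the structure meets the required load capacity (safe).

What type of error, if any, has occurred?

Type I error

Since p = 0.03 < α = 0.05, H₀ is rejected.
H₀ is true (actually the structure meets the required load capacity (safe)).
Rejecting a true H₀ is a Type I error.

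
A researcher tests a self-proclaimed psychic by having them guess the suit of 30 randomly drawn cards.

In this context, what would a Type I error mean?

With the conventional null hypothesis that the subject is guessing at random (p = 1/4):
A Type I error is rejecting H₀ when H₀ is true.
Here that means concluding the subject has some ability beyond chance when actually the subject is guessing at random (p = 1/4).

A Type I error would mean concluding that the subject performs better than chance when in fact the subject is guessing at random (p = 1/4).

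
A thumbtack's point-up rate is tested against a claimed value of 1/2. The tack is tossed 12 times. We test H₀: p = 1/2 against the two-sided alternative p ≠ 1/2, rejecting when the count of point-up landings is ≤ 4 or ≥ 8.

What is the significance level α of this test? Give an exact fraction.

α = P(X ≤ 4 or X ≥ 8 | p = 1/2), X ~ Binomial(12, 1/2).
By symmetry, α = 2·P(X ≤ 4) = 2·(1 + 12 + 66 + 220 + 495)/4096 = 1588/4096 = 397/1024.

397/1024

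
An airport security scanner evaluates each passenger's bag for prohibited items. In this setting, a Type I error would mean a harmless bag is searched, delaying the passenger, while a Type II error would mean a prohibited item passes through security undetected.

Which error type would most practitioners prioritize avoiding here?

The Type II consequence (a prohibited item passes through security undetected) is more severe than the Type I consequence (a harmless bag is searched, delaying the passenger).

Type II error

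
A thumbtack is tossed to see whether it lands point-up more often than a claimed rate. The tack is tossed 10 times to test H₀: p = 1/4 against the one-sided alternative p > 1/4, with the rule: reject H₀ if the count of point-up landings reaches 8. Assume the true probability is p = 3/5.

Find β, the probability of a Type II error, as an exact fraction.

Under the alternative p = 3/5, S ~ Binomial(10, 3/5); β is the probability the test does not reject, P(S < 8).
Summing C(10,j)·(3/5)^j·(2/5)^{10-j} for j = 0..7 gives 8131936/9765625.

8131936/9765625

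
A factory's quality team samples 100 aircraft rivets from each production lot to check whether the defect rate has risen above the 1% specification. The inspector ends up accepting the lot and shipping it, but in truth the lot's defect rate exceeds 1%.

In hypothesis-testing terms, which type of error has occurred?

Type II error

The null hypothesis here is that the lot's defect rate is 1% (within specification).
'Accepting the lot and shipping it' corresponds to failing to reject H₀.
H₀ was not rejected but H₀ is false — a Type II error (false negative).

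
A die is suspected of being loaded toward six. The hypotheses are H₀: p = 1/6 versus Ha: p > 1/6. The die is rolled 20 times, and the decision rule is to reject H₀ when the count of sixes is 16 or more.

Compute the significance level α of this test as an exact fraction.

264623/304679870005248

α = P(reject H₀ | H₀ true) = P(X ≥ 16 | p = 1/6), with X ~ Binomial(20, 1/6).
P(X ≥ 16) = Σ_{j=16}^{20} C(20,j)·(1/6)^j·(5/6)^{20-j} = 264623/304679870005248.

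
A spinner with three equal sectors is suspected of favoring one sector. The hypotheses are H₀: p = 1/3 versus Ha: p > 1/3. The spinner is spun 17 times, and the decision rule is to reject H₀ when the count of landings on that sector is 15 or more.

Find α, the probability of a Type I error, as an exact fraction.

193/43046721

The Type I error probability is α = P(X ≥ 15) computed under H₀, where X ~ Binomial(17, 1/3).
Summing C(17,j)(1/3)^j(2/3)^{17−j} for j = 15,…,17 gives 193/43046721.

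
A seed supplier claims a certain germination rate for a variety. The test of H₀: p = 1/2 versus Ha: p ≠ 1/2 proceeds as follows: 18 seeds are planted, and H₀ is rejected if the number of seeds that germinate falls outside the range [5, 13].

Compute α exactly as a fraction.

253/8192

The significance level is the null-hypothesis probability of the rejection region {≤4} ∪ {≥14}.
By symmetry, α = 2·P(K ≤ 4) = 2·(1 + 18 + 153 + 816 + 3060)/262144 = 8096/262144 = 253/8192.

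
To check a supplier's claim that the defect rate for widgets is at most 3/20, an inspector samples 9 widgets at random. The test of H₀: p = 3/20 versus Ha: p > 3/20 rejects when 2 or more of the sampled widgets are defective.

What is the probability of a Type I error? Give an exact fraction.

51266668149/128000000000

The significance level is the probability, assuming p = 3/20, of seeing 2 or more defectives in 9 draws.
α = 1 − P(K ≤ 1) = 1 − 76733331851/128000000000 = 51266668149/128000000000.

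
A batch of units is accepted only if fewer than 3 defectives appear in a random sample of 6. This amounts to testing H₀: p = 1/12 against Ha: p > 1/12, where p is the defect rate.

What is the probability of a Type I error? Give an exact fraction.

Under H₀, X ~ Binomial(6, 1/12); the Type I error rate is P(X ≥ 3).
α = 1 − P(X ≤ 2) = 1 − 1478741/1492992 = 14251/1492992.

14251/1492992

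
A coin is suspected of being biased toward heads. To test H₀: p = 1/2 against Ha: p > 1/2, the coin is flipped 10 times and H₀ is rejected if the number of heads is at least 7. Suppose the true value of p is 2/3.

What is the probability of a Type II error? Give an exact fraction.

A Type II error is failing to reject when Ha holds: with p = 2/3, β = P(Y ≤ 6).
Summing C(10,j)·(2/3)^j·(1/3)^{10-j} for j = 0..6 gives 8675/19683.

8675/19683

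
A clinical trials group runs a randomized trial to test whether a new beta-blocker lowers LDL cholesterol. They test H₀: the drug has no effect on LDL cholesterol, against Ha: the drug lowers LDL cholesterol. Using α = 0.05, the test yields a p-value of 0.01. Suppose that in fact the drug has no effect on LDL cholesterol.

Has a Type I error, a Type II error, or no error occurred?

Since p = 0.01 < α = 0.05, H₀ is rejected.
H₀ is true (actually the drug has no effect on LDL cholesterol).
Rejecting a true H₀ is a Type I error.

Type I error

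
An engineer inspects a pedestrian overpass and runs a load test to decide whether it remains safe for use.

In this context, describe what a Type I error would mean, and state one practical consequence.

A Type I error would mean concluding that the structure is structurally deficient when in fact the structure meets the required load capacity (safe). Consequence: a sound structure is closed unnecessarily, at significant cost and disruption.

With the conventional null hypothesis that the structure meets the required load capacity (safe):
A Type I error is rejecting H₀ when H₀ is true.
Here that means closing the structure for repairs when actually the structure meets the required load capacity (safe).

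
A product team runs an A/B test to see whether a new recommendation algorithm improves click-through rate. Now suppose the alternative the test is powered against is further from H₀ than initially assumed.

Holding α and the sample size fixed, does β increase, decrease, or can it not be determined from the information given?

It decreases.

A larger true effect moves the Ha sampling distribution further from the H₀ critical value, making rejection more likely when Ha is true.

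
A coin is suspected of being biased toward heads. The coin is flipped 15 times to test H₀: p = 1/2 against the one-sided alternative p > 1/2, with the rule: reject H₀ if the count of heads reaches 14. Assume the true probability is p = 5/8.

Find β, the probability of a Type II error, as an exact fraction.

Under the alternative p = 5/8, K ~ Binomial(15, 5/8); β is the probability the test does not reject, P(K < 14).
Summing C(15,j)·(5/8)^j·(3/8)^{15-j} for j = 0..13 gives 17439598153791/17592186044416.

17439598153791/17592186044416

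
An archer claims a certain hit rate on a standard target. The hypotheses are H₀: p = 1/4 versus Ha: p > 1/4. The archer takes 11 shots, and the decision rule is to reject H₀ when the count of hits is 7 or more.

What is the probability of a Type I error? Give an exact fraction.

Under H₀, K ~ Binomial(11, 1/4), and α = P(K ≥ 7).
P(K ≥ 7) = Σ_{j=7}^{11} C(11,j)·(1/4)^j·(3/4)^{11-j} = 15857/2097152.

15857/2097152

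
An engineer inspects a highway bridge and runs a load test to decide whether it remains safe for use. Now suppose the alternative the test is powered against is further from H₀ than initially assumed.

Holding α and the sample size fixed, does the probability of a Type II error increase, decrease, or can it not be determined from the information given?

It decreases.

A larger true effect moves the Ha sampling distribution further from the H₀ critical value, making rejection more likely when Ha is true.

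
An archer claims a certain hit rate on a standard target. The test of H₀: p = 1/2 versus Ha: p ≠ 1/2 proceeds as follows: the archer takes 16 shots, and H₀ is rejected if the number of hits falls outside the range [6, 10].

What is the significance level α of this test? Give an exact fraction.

The significance level is the null-hypothesis probability of the rejection region {≤5} ∪ {≥11}.
The two tails are symmetric, so α = 2·(1 + 16 + 120 + 560 + 1820 + 4368)/2^16 = 13770/65536 = 6885/32768.

6885/32768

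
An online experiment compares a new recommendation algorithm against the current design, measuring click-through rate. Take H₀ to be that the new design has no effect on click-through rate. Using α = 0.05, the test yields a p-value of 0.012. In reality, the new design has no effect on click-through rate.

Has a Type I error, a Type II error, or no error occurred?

Type I error

Since p = 0.012 < α = 0.05, H₀ is rejected.
H₀ is true (actually the new design has no effect on click-through rate).
Rejecting a true H₀ is a Type I error.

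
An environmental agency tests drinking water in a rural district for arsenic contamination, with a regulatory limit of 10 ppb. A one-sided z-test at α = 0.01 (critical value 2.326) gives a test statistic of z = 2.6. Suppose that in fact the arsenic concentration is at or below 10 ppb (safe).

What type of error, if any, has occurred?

The conventional null hypothesis is that the arsenic concentration is at or below 10 ppb (safe).
Since z = 2.6 > z* = 2.326, H₀ is rejected.
H₀ is true (actually the arsenic concentration is at or below 10 ppb (safe)).
Rejecting a true H₀ is a Type I error.

Type I error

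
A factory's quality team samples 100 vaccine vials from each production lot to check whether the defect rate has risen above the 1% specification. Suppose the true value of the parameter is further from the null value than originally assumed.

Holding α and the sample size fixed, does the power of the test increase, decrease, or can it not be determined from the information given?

A larger true effect moves the Ha sampling distribution further from the H₀ critical value, making rejection more likely when Ha is true.
Since power = 1 − β and β decreases, power increases.

It increases.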